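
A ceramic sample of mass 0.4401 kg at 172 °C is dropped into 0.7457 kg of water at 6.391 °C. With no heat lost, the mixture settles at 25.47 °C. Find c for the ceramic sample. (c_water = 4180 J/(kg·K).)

Taking heat into each body as positive, Σ m c ΔT = 0:
0.4401·c·(25.47 − 172) + 0.7457·4180·(25.47 − 6.391) = 0
-64.49 c = -59470
c = -59470/-64.49 ≈ 922.2 J/(kg·K)

c ≈ 922 J/(kg·K)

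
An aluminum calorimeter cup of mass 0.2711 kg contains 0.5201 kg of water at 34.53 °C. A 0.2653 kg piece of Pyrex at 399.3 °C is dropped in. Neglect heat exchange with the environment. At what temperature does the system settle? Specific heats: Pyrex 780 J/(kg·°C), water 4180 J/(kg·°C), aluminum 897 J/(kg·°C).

T_f ≈ 63.3 °C

Net heat exchanged in the isolated system is zero:
0.2653×780×(T − 399.3) + 0.5201×4180×(T − 34.53) + 0.2711×897×(T − 34.53) = 0
206.93(T − 399.3) + 2174(T − 34.53) + 243.18(T − 34.53) = 0
2624.1 T = 166094
T ≈ 63.30 °C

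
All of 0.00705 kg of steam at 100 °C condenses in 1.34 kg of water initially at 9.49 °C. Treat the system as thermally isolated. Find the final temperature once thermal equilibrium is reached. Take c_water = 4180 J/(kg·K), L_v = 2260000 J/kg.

T_f ≈ 12.8 °C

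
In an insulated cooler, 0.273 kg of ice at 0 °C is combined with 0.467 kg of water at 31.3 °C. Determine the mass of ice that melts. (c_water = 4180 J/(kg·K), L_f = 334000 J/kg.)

m_melted ≈ 0.183 kg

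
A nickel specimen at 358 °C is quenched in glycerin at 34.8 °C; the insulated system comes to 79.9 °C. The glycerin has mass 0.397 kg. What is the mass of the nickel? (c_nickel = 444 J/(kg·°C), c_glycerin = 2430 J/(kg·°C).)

m ≈ 0.352 kg

Conservation of energy gives ΣQ = 0:
m·444·(79.9 − 358) + 0.397·2430·(79.9 − 34.8) = 0
-123476 m = -43508
m = -43508/-123476 ≈ 0.3524 kg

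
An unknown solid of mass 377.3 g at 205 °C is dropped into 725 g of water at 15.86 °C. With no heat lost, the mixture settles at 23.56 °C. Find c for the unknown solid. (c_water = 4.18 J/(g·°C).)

Heat lost by the unknown solid = heat gained by the water:
377.3·c·(205 − 23.56) = 725·4.18·(23.56 − 15.86)
68457 c = 23335  ⇒  c ≈ 0.3409 J/(g·°C)

c ≈ 0.341 J/(g·°C)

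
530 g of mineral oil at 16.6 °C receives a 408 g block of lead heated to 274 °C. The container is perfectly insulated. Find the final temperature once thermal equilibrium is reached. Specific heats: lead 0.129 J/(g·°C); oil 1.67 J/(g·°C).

Taking heat into each body as positive, Σ m c ΔT = 0:
408×0.129×(T − 274) + 530×1.67×(T − 16.6) = 0
52.63(T − 274) + 885.1(T − 16.6) = 0
937.73 T = 29114
T ≈ 31.05 °C

T_f ≈ 31.0 °C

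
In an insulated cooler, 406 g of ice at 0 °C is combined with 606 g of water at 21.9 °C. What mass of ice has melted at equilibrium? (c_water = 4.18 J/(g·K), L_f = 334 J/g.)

m_melted ≈ 166 g

Heat available from the water dropping to 0 °C: 606×4.18×21.9 = 55474 J.
To melt every bit of ice: 406×334 = 135604 J.
That's not enough to melt it all — equilibrium is at 0 °C with ice remaining.
m_melt = 55474 / L_f = 166.1 g.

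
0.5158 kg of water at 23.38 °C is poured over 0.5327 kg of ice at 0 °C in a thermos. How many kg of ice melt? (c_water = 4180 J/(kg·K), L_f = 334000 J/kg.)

m_melted ≈ 0.151 kg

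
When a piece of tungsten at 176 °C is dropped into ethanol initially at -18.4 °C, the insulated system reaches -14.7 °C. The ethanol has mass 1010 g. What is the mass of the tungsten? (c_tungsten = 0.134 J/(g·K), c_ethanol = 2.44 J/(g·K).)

m ≈ 357 g

|Q_tungsten| = |Q_ethanol|:
m·0.134·(176 − -14.7) = 1010·2.44·(-14.7 − (-18.4))
25.55 m = 9118.3  ⇒  m ≈ 356.8 g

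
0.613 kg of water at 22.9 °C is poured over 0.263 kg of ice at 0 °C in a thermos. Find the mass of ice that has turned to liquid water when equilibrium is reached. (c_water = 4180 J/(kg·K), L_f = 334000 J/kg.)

m_melted ≈ 0.176 kg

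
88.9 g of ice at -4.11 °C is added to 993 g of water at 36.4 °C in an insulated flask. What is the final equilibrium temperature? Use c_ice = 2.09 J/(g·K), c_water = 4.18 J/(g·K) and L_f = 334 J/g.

T_f ≈ 26.7 °C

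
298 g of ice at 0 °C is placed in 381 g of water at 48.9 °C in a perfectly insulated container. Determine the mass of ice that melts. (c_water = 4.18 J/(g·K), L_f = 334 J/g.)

m_melted ≈ 233 g

Heat available from the water dropping to 0 °C: 381·4.18·48.9 = 77877 J.
Fully melting the ice requires m_ice L_f = 298·334 = 99532 J.
That's not enough to melt it all — equilibrium is at 0 °C with ice remaining.
m_melt = 77877 / L_f = 233.2 g.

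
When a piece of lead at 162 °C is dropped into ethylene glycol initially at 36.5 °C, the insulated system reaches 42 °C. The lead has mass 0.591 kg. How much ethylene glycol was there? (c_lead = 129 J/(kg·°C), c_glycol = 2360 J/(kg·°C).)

Net heat exchanged in the isolated system is zero:
0.591×129×(42 − 162) + m×2360×(42 − 36.5) = 0
12980 m = 9148.7
m = 9148.7/12980 ≈ 0.7048 kg

m ≈ 0.705 kg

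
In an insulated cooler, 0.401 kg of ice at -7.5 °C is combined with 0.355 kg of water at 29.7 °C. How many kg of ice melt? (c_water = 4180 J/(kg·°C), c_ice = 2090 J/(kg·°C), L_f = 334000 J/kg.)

Water can give up m c ΔT = 0.355×4180×29.7 = 44072 J before reaching 0 °C.
Of that, 0.401×2090×7.5 = 6285.7 J goes to bring the ice to 0 °C, leaving 37786 J.
To melt every bit of ice: 0.401×334000 = 133934 J.
That's not enough to melt it all — equilibrium is at 0 °C with ice remaining.
m_melt = 37786 / L_f = 0.1131 kg.

m_melted ≈ 0.113 kg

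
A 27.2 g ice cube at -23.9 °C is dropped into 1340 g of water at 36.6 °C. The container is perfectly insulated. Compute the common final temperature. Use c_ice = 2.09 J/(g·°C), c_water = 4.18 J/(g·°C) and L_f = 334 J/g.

Heat gained plus heat lost sum to zero:
warm ice to 0 °C: 27.2×2.09×(0 − (-23.9)) = 1358.7; melt ice: 27.2×334 = 9084.8; meltwater 0→T: 27.2×4.18×T = 113.7 T; water cools: 1340×4.18×(T − 36.6) = 5601.2(T − 36.6)
5714.9 T = 205004 − 10443 = 194560
T ≈ 34.04 °C. Since T > 0 °C, the all-ice-melts assumption holds.

T_f ≈ 34.0 °C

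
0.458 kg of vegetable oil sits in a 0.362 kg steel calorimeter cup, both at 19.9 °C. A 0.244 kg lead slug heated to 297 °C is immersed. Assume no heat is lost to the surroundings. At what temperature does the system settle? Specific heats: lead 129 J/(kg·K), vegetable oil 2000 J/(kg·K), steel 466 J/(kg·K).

Setting the total heat transfer to zero:
0.244×129×(T − 297) + 0.458×2000×(T − 19.9) + 0.362×466×(T − 19.9) = 0
1116.2 T = 30934
T = 30934 / 1116.2 = 27.7 °C

T_f ≈ 27.7 °C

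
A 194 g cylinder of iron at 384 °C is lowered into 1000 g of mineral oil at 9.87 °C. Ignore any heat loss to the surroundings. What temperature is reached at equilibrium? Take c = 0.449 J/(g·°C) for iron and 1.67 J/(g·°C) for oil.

T_f ≈ 28.4 °C

T_f = Σ m_i c_i T_i / Σ m_i c_i:
T_f = (87.11×384 + 1670×9.87) / (87.11 + 1670)
    = 49932 / 1757.1 ≈ 28.42 °C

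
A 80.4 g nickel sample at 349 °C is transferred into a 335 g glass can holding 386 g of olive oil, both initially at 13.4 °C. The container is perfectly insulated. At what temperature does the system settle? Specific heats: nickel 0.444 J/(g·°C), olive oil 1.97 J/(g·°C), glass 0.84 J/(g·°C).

With ΣQ=0 the equilibrium temperature is the m·c-weighted mean:
T_f = (35.7×349 + 760.42×13.4 + 281.4×13.4) / (35.7 + 760.42 + 281.4)
    = 26419 / 1077.5 ≈ 24.52 °C

T_f ≈ 24.5 °C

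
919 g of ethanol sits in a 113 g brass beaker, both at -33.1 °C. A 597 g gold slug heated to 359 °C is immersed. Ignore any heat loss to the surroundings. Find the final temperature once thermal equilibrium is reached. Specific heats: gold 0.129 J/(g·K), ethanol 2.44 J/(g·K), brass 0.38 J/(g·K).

Energy conservation, ΣQ = 0:
597×0.129×(T − 359) + 919×2.44×(T − (-33.1)) + 113×0.38×(T − (-33.1)) = 0
2362.3 T = -47996
T = -47996/2362.3 ≈ -20.32 °C

T_f ≈ -20.3 °C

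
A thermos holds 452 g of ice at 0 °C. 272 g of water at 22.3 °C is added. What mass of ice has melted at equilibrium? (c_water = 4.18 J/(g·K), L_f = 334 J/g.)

m_melted ≈ 75.9 g

Cooling the water to 0 °C releases 272×4.18×22.3 = 25354 J.
Melting all 452 g of ice would need 452×334 = 150968 J.
25354 J < 150968 J, so only part of the ice melts and the system sits at 0 °C.
m_melted×334 = 25354  ⇒  m_melted ≈ 75.91 g.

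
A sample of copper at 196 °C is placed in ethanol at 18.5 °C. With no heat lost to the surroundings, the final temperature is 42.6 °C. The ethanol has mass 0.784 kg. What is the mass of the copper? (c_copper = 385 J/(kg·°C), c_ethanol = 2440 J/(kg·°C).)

m ≈ 0.781 kg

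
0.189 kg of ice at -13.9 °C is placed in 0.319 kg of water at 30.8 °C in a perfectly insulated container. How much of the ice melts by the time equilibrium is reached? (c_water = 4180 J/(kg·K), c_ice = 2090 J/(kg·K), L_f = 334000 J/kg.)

m_melted ≈ 0.107 kg

Water can give up m c ΔT = 0.319·4180·30.8 = 41069 J before reaching 0 °C.
Warming the ice to 0 °C takes 0.189·2090·13.9 = 5490.6 J, leaving 35579 J for melting.
Fully melting the ice requires m_ice L_f = 0.189·334000 = 63126 J.
Since 35579 < 63126 J, not all the ice melts; equilibrium is at 0 °C.
m_melt = 35579 / L_f = 0.1065 kg.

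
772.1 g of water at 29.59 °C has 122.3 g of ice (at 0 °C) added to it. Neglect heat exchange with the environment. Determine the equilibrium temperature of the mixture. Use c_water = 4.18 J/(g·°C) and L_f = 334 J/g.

T_f ≈ 14.6 °C

Sum of m c ΔT and latent-heat terms is zero:
melt ice: 122.3×334 = 40848; meltwater 0→T: 122.3×4.18×T = 511.21 T; water: 3227.4(T − 29.59)
3738.6 T = 95498 − 40848 = 54650
T ≈ 14.62 °C (positive, so assuming full melt was valid).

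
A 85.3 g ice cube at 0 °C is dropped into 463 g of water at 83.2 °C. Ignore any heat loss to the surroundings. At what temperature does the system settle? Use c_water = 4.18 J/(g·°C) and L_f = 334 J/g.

T_f ≈ 57.8 °C

Taking heat into each body as positive, Σ m c ΔT = 0:
latent heat to melt: 85.3×334 = 28490
  meltwater 0→T: 85.3×4.18×T = 356.55 T
  water: 1935.3(T − 83.2)
2291.9 T = 161020 − 28490 = 132530
T ≈ 57.83 °C. Since T > 0 °C, the all-ice-melts assumption holds.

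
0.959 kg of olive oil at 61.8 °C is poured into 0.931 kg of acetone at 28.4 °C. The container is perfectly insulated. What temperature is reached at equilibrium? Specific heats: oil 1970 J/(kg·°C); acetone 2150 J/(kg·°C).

T_f is the heat-capacity-weighted average of the initial temperatures:
T_f = (1889.2·61.8 + 2001.7·28.4) / (1889.2 + 2001.7)
    = 173601 / 3890.9 ≈ 44.62 °C

T_f ≈ 44.6 °C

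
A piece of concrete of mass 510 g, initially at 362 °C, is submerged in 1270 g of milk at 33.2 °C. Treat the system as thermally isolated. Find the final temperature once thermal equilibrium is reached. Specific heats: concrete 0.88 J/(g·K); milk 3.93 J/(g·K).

Taking heat into each body as positive, Σ m c ΔT = 0:
510*0.88*(T − 362) + 1270*3.93*(T − 33.2) = 0
448.8(T − 362) + 4991.1(T − 33.2) = 0
5439.9 T = 328170
T = 328170 / 5439.9 = 60.3 °C

T_f ≈ 60.3 °C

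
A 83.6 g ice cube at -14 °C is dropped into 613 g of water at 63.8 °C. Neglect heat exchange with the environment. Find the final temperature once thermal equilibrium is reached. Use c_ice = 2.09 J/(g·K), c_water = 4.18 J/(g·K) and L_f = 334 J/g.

T_f ≈ 45.7 °C

Let T be the final temperature. ΣQ_i = 0:
ice -14→0 °C: 83.6×2.09×14 = 2446.1; latent heat to melt: 83.6×334 = 27922; meltwater 0→T: 83.6×4.18×T = 349.45 T; water: 2562.3(T − 63.8)
2911.8 T = 163477 − 30369 = 133109
T ≈ 45.71 °C — above 0 °C, consistent with complete melting.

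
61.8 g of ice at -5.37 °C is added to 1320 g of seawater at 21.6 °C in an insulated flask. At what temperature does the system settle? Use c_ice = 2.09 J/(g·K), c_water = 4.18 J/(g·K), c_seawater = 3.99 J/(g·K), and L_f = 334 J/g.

Energy conservation, ΣQ = 0:
ice -5.37→0 °C: 61.8×2.09×5.37 = 693.6; fusion: m_ice L_f = 61.8×334 = 20641; warm the meltwater: 258.32 T; seawater cools: 1320×3.99×(T − 21.6) = 5266.8(T − 21.6)
5525.1 T = 113763 − 21335 = 92428
T ≈ 16.73 °C. Since T > 0 °C, the all-ice-melts assumption holds.

T_f ≈ 16.7 °C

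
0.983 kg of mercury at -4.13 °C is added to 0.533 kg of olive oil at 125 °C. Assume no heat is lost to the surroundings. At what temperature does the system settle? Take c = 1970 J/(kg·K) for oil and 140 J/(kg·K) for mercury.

T_f ≈ 110.0 °C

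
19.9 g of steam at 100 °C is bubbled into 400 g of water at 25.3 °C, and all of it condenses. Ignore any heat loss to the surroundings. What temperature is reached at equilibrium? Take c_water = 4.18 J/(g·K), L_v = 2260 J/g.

T_f ≈ 54.5 °C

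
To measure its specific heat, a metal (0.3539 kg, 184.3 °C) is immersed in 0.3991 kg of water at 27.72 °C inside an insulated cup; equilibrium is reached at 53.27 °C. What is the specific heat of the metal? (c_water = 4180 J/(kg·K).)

c ≈ 919 J/(kg·K)

Taking heat into each body as positive, Σ m c ΔT = 0:
0.3539·c·(53.27 − 184.3) + 0.3991·4180·(53.27 − 27.72) = 0
-46.37 c = -42623
c = -42623/-46.37 ≈ 919.2 J/(kg·K)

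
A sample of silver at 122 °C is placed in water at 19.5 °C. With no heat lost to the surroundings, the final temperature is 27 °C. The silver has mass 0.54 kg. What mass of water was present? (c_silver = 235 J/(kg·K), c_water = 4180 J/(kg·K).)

m ≈ 0.385 kg

Setting the total heat transfer to zero:
0.54×235×(27 − 122) + m×4180×(27 − 19.5) = 0
31350 m = 12056
m = 12056/31350 ≈ 0.3845 kg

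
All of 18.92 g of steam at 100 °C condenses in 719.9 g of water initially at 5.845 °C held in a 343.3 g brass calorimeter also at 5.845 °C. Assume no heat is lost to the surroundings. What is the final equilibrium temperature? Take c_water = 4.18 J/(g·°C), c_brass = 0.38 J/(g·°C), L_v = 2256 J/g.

T_f ≈ 21.4 °C

Setting the total heat transfer to zero:
condense steam: −18.92·2256 = −42684
  condensate cools 100→T: 18.92·4.18·(T − 100) = 79.09(T − 100)
  original water: 3009.2(T − 5.845)
  brass cup: 343.3·0.38·(T − 5.845) = 130.45(T − 5.845)
3218.7 T = 42684 + 7908.6 + 18351 = 68943
T ≈ 21.42 °C (< 100 °C, so full condensation is consistent).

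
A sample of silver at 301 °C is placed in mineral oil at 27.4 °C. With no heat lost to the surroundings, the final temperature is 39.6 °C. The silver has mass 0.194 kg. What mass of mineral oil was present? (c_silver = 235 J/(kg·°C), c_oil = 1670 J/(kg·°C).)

Heat lost by the silver = heat gained by the oil:
0.194·235·(301 − 39.6) = m·1670·(39.6 − 27.4)
20374 m = 11917  ⇒  m ≈ 0.5849 kg

m ≈ 0.585 kg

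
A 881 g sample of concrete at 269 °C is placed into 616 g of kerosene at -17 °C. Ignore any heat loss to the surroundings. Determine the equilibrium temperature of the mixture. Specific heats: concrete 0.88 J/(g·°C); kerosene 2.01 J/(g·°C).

Set heat shed by the hot body equal to heat absorbed by the cold body:
881×0.88×(269 − T) = 616×2.01×(T − (-17))
775.28(269 − T) = 1238.2(T − (-17))
2013.4 T = 187502  ⇒  T ≈ 93.13 °C

T_f ≈ 93.1 °C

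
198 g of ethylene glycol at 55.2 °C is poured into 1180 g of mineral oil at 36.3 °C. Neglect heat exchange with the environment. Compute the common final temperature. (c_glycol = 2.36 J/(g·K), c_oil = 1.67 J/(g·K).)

T_f ≈ 39.9 °C

T_f = Σ m_i c_i T_i / Σ m_i c_i:
T_f = (467.28·55.2 + 1970.6·36.3) / (467.28 + 1970.6)
    = 97327 / 2437.9 ≈ 39.92 °C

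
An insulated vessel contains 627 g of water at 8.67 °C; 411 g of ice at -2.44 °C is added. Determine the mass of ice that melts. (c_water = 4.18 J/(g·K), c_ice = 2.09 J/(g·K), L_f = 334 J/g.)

Cooling the water to 0 °C releases 627×4.18×8.67 = 22723 J.
Warming the ice to 0 °C takes 411×2.09×2.44 = 2095.9 J, leaving 20627 J for melting.
Melting all 411 g of ice would need 411×334 = 137274 J.
That's not enough to melt it all — equilibrium is at 0 °C with ice remaining.
Mass melted = 20627/334 ≈ 61.76 g.

m_melted ≈ 61.8 g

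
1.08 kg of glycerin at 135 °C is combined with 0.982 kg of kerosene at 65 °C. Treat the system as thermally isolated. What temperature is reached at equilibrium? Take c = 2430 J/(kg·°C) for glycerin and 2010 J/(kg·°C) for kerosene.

T_f ≈ 105.0 °C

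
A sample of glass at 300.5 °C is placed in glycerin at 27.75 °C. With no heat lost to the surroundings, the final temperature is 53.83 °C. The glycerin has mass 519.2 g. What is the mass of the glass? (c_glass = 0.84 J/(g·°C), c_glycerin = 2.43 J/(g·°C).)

Setting the total heat transfer to zero:
m·0.84·(53.83 − 300.5) + 519.2·2.43·(53.83 − 27.75) = 0
-207.2 m = -32904
m = -32904/-207.2 ≈ 158.8 g

m ≈ 159 g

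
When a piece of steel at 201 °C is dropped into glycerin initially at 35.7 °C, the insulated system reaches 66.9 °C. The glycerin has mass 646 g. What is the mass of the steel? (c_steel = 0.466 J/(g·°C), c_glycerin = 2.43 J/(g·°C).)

m ≈ 784 g

|Q_steel| = |Q_glycerin|:
m·0.466·(201 − 66.9) = 646·2.43·(66.9 − 35.7)
62.49 m = 48977  ⇒  m ≈ 783.8 g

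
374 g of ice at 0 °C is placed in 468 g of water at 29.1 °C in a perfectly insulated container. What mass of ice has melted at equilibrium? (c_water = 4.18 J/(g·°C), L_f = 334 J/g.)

m_melted ≈ 170 g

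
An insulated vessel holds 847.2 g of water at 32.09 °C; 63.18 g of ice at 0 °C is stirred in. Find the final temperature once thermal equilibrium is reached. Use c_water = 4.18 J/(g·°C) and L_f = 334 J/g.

T_f ≈ 24.3 °C

Let T be the final temperature. ΣQ_i = 0:
fusion: m_ice L_f = 63.18·334 = 21102
  meltwater 0→T: 63.18·4.18·T = 264.09 T
  water cools: 847.2·4.18·(T − 32.09) = 3541.3(T − 32.09)
3805.4 T = 113640 − 21102 = 92538
T ≈ 24.32 °C (positive, so assuming full melt was valid).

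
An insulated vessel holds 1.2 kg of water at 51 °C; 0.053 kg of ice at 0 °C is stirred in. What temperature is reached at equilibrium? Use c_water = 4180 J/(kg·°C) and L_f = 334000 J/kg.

Conservation of energy gives ΣQ = 0:
latent heat to melt: 0.053×334000 = 17702; warm the meltwater: 221.54 T; water cools: 1.2×4180×(T − 51) = 5016(T − 51)
5237.5 T = 255816 − 17702 = 238114
T ≈ 45.46 °C. Since T > 0 °C, the all-ice-melts assumption holds.

T_f ≈ 45.5 °C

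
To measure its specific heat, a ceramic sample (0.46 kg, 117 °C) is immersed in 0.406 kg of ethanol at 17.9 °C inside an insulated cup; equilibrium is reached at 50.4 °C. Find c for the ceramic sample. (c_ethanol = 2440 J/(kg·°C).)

c ≈ 1050 J/(kg·°C)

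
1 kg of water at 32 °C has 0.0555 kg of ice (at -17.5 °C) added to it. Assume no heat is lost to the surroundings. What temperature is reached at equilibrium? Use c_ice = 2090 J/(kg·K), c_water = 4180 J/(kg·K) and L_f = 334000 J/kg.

T_f ≈ 25.7 °C

Taking heat into each body as positive, Σ m c ΔT = 0:
warm ice to 0 °C: 0.0555×2090×(0 − (-17.5)) = 2029.9; latent heat to melt: 0.0555×334000 = 18537; meltwater 0→T: 0.0555×4180×T = 231.99 T; water: 4180(T − 32)
4412 T = 133760 − 20567 = 113193
T ≈ 25.66 °C — above 0 °C, consistent with complete melting.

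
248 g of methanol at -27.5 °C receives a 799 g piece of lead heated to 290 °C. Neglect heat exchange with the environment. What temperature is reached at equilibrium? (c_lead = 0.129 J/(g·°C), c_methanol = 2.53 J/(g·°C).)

T_f ≈ 17.3 °C

Setting the total heat transfer to zero:
799×0.129×(T − 290) + 248×2.53×(T − (-27.5)) = 0
103.07(T − 290) + 627.44(T − (-27.5)) = 0
(103.07 + 627.44) T = 103.07×290 + 627.44×(-27.5)
T = 12636 / 730.51 = 17.3 °C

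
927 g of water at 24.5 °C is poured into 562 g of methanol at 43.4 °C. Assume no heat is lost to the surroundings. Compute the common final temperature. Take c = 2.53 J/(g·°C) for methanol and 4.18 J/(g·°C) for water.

T_f ≈ 29.6 °C

Taking heat into each body as positive, Σ m c ΔT = 0:
562·2.53·(T − 43.4) + 927·4.18·(T − 24.5) = 0
1421.9(T − 43.4) + 3874.9(T − 24.5) = 0
(1421.9 + 3874.9) T = 1421.9·43.4 + 3874.9·24.5
T ≈ 29.57 °C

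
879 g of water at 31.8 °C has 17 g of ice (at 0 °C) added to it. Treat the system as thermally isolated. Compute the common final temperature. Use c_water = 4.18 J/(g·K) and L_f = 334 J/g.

T_f ≈ 29.7 °C

Heat gained plus heat lost sum to zero:
fusion: m_ice L_f = 17×334 = 5678; warm the meltwater: 71.06 T; water: 3674.2(T − 31.8)
3745.3 T = 116840 − 5678 = 111162
T ≈ 29.68 °C. Since T > 0 °C, the all-ice-melts assumption holds.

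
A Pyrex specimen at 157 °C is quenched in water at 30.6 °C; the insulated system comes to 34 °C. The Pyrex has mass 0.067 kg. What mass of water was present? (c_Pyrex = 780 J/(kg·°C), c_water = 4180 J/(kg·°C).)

m ≈ 0.452 kg

Heat lost by the Pyrex = heat gained by the water:
0.067·780·(157 − 34) = m·4180·(34 − 30.6)
14212 m = 6428  ⇒  m ≈ 0.4523 kg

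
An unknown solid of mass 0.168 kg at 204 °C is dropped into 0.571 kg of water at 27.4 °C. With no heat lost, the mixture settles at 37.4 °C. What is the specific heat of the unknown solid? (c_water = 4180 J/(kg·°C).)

c ≈ 853 J/(kg·°C)

Heat lost by the unknown solid = heat gained by the water:
0.168·c·(204 − 37.4) = 0.571·4180·(37.4 − 27.4)
27.99 c = 23868  ⇒  c ≈ 852.8 J/(kg·°C)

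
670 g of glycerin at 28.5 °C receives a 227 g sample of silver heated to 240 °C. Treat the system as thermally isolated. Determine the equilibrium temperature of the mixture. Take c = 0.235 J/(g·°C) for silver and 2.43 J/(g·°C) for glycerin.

T_f is the heat-capacity-weighted average of the initial temperatures:
T_f = (53.34×240 + 1628.1×28.5) / (53.34 + 1628.1)
    = 59204 / 1681.4 ≈ 35.21 °C

T_f ≈ 35.2 °C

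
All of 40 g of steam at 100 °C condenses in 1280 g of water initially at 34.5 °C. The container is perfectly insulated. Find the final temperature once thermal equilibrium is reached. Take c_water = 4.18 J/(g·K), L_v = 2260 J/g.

Taking heat into each body as positive, Σ m c ΔT = 0:
steam→water at 100 °C releases m L_v = 40×2260 = 90400; condensate cools 100→T: 40×4.18×(T − 100) = 167.2(T − 100); original water: 5350.4(T − 34.5)
5517.6 T = 90400 + 16720 + 184589 = 291709
T ≈ 52.87 °C, under the boiling point, so the assumption holds.

T_f ≈ 52.9 °C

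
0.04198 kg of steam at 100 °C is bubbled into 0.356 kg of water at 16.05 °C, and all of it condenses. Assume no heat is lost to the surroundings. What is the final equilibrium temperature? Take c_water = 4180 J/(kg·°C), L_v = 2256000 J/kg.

T_f ≈ 81.8 °C

Taking heat into each body as positive, Σ m c ΔT = 0:
latent heat released on condensation: 0.04198·2256000 = 94707
  condensed water 100 °C→T: 175.48(T − 100)
  water warms: 0.356·4180·(T − 16.05) = 1488.1(T − 16.05)
1663.6 T = 94707 + 17548 + 23884 = 136138
T ≈ 81.84 °C, under the boiling point, so the assumption holds.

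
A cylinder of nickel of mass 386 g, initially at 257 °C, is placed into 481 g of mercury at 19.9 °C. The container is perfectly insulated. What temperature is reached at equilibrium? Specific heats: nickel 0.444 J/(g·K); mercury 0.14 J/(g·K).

Conservation of energy gives ΣQ = 0:
386·0.444·(T − 257) + 481·0.14·(T − 19.9) = 0
171.38(T − 257) + 67.34(T − 19.9) = 0
238.72 T = 45386
T = 45386 / 238.72 = 190 °C

T_f ≈ 190.1 °C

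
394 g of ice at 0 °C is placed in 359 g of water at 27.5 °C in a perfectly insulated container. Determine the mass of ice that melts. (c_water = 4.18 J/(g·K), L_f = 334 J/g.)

m_melted ≈ 124 g

Water can give up m c ΔT = 359·4.18·27.5 = 41267 J before reaching 0 °C.
To melt every bit of ice: 394·334 = 131596 J.
That's not enough to melt it all — equilibrium is at 0 °C with ice remaining.
Mass melted = 41267/334 ≈ 123.6 g.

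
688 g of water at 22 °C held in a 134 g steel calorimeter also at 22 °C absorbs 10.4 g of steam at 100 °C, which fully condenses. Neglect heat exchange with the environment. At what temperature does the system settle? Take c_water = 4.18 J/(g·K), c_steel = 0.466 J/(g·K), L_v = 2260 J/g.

T_f ≈ 31.0 °C

Conservation of energy gives ΣQ = 0:
steam→water at 100 °C releases m L_v = 10.4·2260 = 23504; condensate cools 100→T: 10.4·4.18·(T − 100) = 43.47(T − 100); water warms: 688·4.18·(T − 22) = 2875.8(T − 22); cup: 62.44(T − 22)
2981.8 T = 23504 + 4347.2 + 64642 = 92493
T ≈ 31.02 °C (< 100 °C, so full condensation is consistent).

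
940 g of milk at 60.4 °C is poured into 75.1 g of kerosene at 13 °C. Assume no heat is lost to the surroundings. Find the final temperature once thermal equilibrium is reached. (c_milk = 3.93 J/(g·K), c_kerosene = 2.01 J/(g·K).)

T_f ≈ 58.5 °C

Energy conservation, ΣQ = 0:
940·3.93·(T − 60.4) + 75.1·2.01·(T − 13) = 0
(3694.2 + 150.95) T = 3694.2·60.4 + 150.95·13
T ≈ 58.54 °C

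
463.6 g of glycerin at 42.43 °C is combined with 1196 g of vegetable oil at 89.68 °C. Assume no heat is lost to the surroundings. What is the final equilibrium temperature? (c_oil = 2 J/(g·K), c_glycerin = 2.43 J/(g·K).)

T_f ≈ 74.6 °C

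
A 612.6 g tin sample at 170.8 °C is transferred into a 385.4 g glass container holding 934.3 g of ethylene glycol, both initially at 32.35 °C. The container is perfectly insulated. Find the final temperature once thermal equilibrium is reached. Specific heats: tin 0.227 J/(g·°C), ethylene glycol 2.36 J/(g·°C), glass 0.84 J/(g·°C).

Setting the total heat transfer to zero:
612.6×0.227×(T − 170.8) + 934.3×2.36×(T − 32.35) + 385.4×0.84×(T − 32.35) = 0
2667.7 T = 105554
T = 105554/2667.7 ≈ 39.57 °C

T_f ≈ 39.6 °C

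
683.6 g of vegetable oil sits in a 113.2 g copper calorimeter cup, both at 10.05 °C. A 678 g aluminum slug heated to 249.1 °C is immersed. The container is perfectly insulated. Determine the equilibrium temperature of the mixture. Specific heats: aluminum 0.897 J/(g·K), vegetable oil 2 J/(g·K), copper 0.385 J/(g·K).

T_f ≈ 82.1 °C

Conservation of energy gives ΣQ = 0:
678*0.897*(T − 249.1) + 683.6*2*(T − 10.05) + 113.2*0.385*(T − 10.05) = 0
608.17(T − 249.1) + 1367.2(T − 10.05) + 43.58(T − 10.05) = 0
2018.9 T = 165673
T ≈ 82.06 °C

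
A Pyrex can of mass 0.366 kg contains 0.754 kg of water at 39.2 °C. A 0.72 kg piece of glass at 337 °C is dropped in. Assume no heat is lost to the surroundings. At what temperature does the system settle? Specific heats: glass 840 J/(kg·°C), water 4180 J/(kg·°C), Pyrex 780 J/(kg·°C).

T_f ≈ 83.8 °C

Net heat exchanged in the isolated system is zero:
0.72·840·(T − 337) + 0.754·4180·(T − 39.2) + 0.366·780·(T − 39.2) = 0
604.8(T − 337) + 3151.7(T − 39.2) + 285.48(T − 39.2) = 0
(604.8 + 3151.7 + 285.48) T = 604.8·337 + 3151.7·39.2 + 285.48·39.2
T = 338556 / 4042 = 83.8 °C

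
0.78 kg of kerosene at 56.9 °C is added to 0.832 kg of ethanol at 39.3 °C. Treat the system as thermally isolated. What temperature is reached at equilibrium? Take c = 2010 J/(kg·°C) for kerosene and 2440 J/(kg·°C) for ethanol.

T_f ≈ 47.0 °C

T_f = Σ m_i c_i T_i / Σ m_i c_i:
T_f = (1567.8×56.9 + 2030.1×39.3) / (1567.8 + 2030.1)
    = 168990 / 3597.9 ≈ 46.97 °C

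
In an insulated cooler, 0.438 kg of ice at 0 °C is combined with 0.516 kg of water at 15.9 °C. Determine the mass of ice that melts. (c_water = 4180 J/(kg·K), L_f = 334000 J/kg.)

m_melted ≈ 0.103 kg

Heat available from the water dropping to 0 °C: 0.516×4180×15.9 = 34294 J.
To melt every bit of ice: 0.438×334000 = 146292 J.
34294 J < 146292 J, so only part of the ice melts and the system sits at 0 °C.
m_melt = 34294 / L_f = 0.1027 kg.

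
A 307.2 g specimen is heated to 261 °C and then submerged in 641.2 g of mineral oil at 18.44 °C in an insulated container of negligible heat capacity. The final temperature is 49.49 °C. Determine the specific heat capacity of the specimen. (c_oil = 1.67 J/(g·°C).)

c ≈ 0.512 J/(g·°C)

Conservation of energy gives ΣQ = 0:
307.2×c×(49.49 − 261) + 641.2×1.67×(49.49 − 18.44) = 0
-64976 c = -33248
c = -33248/-64976 ≈ 0.5117 J/(g·°C)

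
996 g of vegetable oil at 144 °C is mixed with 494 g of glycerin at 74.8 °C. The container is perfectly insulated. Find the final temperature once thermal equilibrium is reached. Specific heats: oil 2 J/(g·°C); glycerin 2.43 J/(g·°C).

T_f ≈ 118.0 °C

Conservation of energy gives ΣQ = 0:
996×2×(T − 144) + 494×2.43×(T − 74.8) = 0
3192.4 T = 376639
T = 376639 / 3192.4 = 118 °C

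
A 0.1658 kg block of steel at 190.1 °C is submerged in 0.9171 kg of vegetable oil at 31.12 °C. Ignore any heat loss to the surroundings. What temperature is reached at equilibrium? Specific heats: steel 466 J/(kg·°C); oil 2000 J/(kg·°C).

T_f ≈ 37.5 °C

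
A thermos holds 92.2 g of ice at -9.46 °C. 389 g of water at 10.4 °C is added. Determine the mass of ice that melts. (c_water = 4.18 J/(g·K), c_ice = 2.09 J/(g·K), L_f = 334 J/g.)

m_melted ≈ 45.2 g

Cooling the water to 0 °C releases 389·4.18·10.4 = 16911 J.
Warming the ice to 0 °C takes 92.2·2.09·9.46 = 1822.9 J, leaving 15088 J for melting.
Fully melting the ice requires m_ice L_f = 92.2·334 = 30795 J.
15088 J < 30795 J, so only part of the ice melts and the system sits at 0 °C.
Mass melted = 15088/334 ≈ 45.17 g.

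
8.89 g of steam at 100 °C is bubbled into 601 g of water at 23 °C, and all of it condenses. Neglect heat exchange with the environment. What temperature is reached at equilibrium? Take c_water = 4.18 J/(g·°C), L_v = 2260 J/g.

T_f ≈ 32.0 °C

Let T be the final temperature. ΣQ_i = 0:
condense steam: −8.89×2260 = −20091
  condensed water 100 °C→T: 37.16(T − 100)
  water warms: 601×4.18×(T − 23) = 2512.2(T − 23)
2549.3 T = 20091 + 3716 + 57780 = 81588
T ≈ 32.00 °C (< 100 °C, so full condensation is consistent).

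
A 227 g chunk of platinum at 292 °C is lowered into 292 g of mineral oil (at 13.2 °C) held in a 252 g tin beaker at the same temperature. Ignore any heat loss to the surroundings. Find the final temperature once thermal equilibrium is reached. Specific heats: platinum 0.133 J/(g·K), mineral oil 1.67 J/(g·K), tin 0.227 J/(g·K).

T_f ≈ 27.8 °C

Heat gained plus heat lost sum to zero:
227*0.133*(T − 292) + 292*1.67*(T − 13.2) + 252*0.227*(T − 13.2) = 0
30.19(T − 292) + 487.64(T − 13.2) + 57.2(T − 13.2) = 0
575.03 T = 16008
T = 16008/575.03 ≈ 27.84 °C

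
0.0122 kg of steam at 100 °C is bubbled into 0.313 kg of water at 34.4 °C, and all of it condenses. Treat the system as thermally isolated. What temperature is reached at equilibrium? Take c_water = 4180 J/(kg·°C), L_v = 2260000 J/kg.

Setting the total heat transfer to zero:
steam→water at 100 °C releases m L_v = 0.0122×2260000 = 27572
  condensed water 100 °C→T: 51(T − 100)
  water warms: 0.313×4180×(T − 34.4) = 1308.3(T − 34.4)
1359.3 T = 27572 + 5099.6 + 45007 = 77678
T ≈ 57.14 °C — below 100 °C, confirming all the steam condensed.

T_f ≈ 57.1 °C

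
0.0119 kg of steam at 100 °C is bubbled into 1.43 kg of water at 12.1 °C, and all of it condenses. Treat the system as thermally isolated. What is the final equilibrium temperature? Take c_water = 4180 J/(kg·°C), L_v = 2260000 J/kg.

T_f ≈ 17.3 °C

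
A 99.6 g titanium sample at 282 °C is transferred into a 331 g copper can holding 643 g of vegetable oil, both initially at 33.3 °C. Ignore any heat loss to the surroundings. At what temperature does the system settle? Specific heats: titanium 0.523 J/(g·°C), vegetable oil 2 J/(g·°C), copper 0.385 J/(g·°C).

With ΣQ=0 the equilibrium temperature is the m·c-weighted mean:
T_f = (52.09·282 + 1286·33.3 + 127.44·33.3) / (52.09 + 1286 + 127.44)
    = 61757 / 1465.5 ≈ 42.14 °C

T_f ≈ 42.1 °C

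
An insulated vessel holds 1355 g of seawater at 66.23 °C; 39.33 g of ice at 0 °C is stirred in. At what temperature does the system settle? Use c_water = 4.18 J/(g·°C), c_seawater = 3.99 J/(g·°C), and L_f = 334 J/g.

Sum of m c ΔT and latent-heat terms is zero:
latent heat to melt: 39.33·334 = 13136
  warm the meltwater: 164.4 T
  seawater cools: 1355·3.99·(T − 66.23) = 5406.5(T − 66.23)
5570.8 T = 358069 − 13136 = 344933
T ≈ 61.92 °C (positive, so assuming full melt was valid).

T_f ≈ 61.9 °C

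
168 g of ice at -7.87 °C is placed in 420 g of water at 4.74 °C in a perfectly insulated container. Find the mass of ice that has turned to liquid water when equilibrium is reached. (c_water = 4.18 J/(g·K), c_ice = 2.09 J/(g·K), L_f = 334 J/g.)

m_melted ≈ 16.6 g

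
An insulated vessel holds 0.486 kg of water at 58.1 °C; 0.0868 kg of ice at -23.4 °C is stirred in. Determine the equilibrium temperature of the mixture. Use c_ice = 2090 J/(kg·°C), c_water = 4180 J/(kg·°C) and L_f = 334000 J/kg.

T_f ≈ 35.4 °C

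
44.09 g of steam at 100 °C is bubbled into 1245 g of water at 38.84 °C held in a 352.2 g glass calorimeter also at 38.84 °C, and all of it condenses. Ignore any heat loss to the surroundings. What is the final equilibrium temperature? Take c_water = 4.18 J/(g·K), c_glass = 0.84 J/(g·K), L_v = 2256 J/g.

T_f ≈ 58.3 °C

Sum of m c ΔT and latent-heat terms is zero:
steam→water at 100 °C releases m L_v = 44.09×2256 = 99467
  condensate cools 100→T: 44.09×4.18×(T − 100) = 184.3(T − 100)
  water warms: 1245×4.18×(T − 38.84) = 5204.1(T − 38.84)
  cup: 295.85(T − 38.84)
5684.2 T = 99467 + 18430 + 213618 = 331515
T ≈ 58.32 °C, under the boiling point, so the assumption holds.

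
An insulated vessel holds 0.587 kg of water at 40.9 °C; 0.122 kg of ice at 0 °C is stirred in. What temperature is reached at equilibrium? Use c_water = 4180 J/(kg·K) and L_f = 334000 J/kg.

Let T be the final temperature. ΣQ_i = 0:
latent heat to melt: 0.122·334000 = 40748; meltwater 0→T: 0.122·4180·T = 509.96 T; water cools: 0.587·4180·(T − 40.9) = 2453.7(T − 40.9)
2963.6 T = 100355 − 40748 = 59607
T ≈ 20.11 °C (positive, so assuming full melt was valid).

T_f ≈ 20.1 °C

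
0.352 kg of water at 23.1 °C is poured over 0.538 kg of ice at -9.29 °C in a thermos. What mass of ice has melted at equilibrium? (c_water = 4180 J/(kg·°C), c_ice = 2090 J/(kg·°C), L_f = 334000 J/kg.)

Cooling the water to 0 °C releases 0.352·4180·23.1 = 33988 J.
Warming the ice to 0 °C takes 0.538·2090·9.29 = 10446 J, leaving 23543 J for melting.
Fully melting the ice requires m_ice L_f = 0.538·334000 = 179692 J.
23543 J < 179692 J, so only part of the ice melts and the system sits at 0 °C.
Mass melted = 23543/334000 ≈ 0.07049 kg.

m_melted ≈ 0.0705 kg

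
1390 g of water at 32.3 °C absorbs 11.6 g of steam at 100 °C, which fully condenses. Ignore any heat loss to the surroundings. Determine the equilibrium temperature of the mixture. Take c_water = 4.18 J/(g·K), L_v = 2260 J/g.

T_f ≈ 37.3 °C

Let T be the final temperature. ΣQ_i = 0:
condense steam: −11.6·2260 = −26216; condensed water 100 °C→T: 48.49(T − 100); water warms: 1390·4.18·(T − 32.3) = 5810.2(T − 32.3)
5858.7 T = 26216 + 4848.8 + 187669 = 218734
T ≈ 37.34 °C — below 100 °C, confirming all the steam condensed.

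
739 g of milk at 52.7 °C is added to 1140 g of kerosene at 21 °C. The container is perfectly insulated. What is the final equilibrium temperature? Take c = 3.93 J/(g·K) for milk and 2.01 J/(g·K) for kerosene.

T_f ≈ 38.7 °C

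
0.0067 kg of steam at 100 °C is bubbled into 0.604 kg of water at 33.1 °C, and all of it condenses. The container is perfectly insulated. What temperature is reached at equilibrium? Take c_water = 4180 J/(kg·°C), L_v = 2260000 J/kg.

Net heat exchanged in the isolated system is zero:
condense steam: −0.0067·2260000 = −15142; condensed water 100 °C→T: 28.01(T − 100); original water: 2524.7(T − 33.1)
2552.7 T = 15142 + 2800.6 + 83568 = 101511
T ≈ 39.77 °C — below 100 °C, confirming all the steam condensed.

T_f ≈ 39.8 °C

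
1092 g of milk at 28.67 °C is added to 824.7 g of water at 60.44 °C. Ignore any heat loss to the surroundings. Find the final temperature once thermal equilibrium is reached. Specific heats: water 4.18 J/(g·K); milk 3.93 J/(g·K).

Setting the total heat transfer to zero:
824.7·4.18·(T − 60.44) + 1092·3.93·(T − 28.67) = 0
3447.2(T − 60.44) + 4291.6(T − 28.67) = 0
7738.8 T = 331391
T = 331391/7738.8 ≈ 42.82 °C

T_f ≈ 42.8 °C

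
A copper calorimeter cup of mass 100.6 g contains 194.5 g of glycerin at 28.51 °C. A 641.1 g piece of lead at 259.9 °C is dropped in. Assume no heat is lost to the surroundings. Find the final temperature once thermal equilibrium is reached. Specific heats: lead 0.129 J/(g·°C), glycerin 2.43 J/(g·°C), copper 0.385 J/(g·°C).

T_f ≈ 60.7 °C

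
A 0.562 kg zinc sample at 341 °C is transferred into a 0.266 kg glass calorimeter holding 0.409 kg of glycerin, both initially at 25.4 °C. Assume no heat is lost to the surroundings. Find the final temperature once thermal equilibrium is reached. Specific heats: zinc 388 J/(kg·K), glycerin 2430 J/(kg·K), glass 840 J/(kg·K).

T_f ≈ 73.3 °C

With ΣQ=0 the equilibrium temperature is the m·c-weighted mean:
T_f = (218.06×341 + 993.87×25.4 + 223.44×25.4) / (218.06 + 993.87 + 223.44)
    = 105277 / 1435.4 ≈ 73.34 °C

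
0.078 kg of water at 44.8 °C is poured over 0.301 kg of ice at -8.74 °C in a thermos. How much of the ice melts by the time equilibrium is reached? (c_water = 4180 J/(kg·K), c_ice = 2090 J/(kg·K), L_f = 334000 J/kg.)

Cooling the water to 0 °C releases 0.078×4180×44.8 = 14607 J.
Warming the ice to 0 °C takes 0.301×2090×8.74 = 5498.2 J, leaving 9108.3 J for melting.
To melt every bit of ice: 0.301×334000 = 100534 J.
Since 9108.3 < 100534 J, not all the ice melts; equilibrium is at 0 °C.
m_melt = 9108.3 / L_f = 0.02727 kg.

m_melted ≈ 0.0273 kg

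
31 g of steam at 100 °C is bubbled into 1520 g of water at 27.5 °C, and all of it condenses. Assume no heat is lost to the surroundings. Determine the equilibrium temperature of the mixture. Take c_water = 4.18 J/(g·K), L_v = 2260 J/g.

T_f ≈ 39.8 °C

Taking heat into each body as positive, Σ m c ΔT = 0:
steam→water at 100 °C releases m L_v = 31×2260 = 70060
  condensate cools 100→T: 31×4.18×(T − 100) = 129.58(T − 100)
  water warms: 1520×4.18×(T − 27.5) = 6353.6(T − 27.5)
6483.2 T = 70060 + 12958 + 174724 = 257742
T ≈ 39.76 °C — below 100 °C, confirming all the steam condensed.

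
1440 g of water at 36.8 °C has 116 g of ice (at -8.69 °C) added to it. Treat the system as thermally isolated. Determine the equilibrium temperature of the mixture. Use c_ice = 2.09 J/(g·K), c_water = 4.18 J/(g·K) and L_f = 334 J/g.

T_f ≈ 27.8 °C

Net heat exchanged in the isolated system is zero:
warm ice to 0 °C: 116×2.09×(0 − (-8.69)) = 2106.8; melt ice: 116×334 = 38744; warm the meltwater: 484.88 T; water: 6019.2(T − 36.8)
6504.1 T = 221507 − 40851 = 180656
T ≈ 27.78 °C — above 0 °C, consistent with complete melting.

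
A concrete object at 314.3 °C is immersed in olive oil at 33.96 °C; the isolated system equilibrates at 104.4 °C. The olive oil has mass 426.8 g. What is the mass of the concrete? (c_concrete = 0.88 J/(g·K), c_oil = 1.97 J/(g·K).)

m ≈ 321 g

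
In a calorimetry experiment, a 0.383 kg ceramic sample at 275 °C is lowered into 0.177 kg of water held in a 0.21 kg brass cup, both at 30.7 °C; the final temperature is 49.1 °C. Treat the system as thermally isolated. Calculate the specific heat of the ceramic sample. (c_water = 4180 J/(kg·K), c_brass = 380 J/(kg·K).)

c ≈ 174 J/(kg·K)

Net heat exchanged in the isolated system is zero:
0.383×c×(49.1 − 275) + 0.177×4180×(49.1 − 30.7) + 0.21×380×(49.1 − 30.7) = 0
-86.52 c = -15082
c = -15082/-86.52 ≈ 174.3 J/(kg·K)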